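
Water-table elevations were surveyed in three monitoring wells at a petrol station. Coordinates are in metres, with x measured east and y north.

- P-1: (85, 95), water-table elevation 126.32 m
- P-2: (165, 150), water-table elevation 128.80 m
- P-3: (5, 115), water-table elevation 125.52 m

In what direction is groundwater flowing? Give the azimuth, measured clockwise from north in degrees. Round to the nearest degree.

With h = a·x + b·y + c and P-1 as origin, the differences give:
  80·a + 55·b = +2.48
  (-80)·a + 20·b = -0.80
Eliminate b (×20 and ×55, subtract): 6000·a = 93.600 → a = ∂h/∂x = +0.01560
Back-substitute: b = ∂h/∂y = +0.02240.
Flow direction (−∇h) has components (-0.01560 E, -0.02240 N).
Azimuth = atan2(E, N) = atan2(-0.01560, -0.02240) = 214.9° ≈ 215°.

215°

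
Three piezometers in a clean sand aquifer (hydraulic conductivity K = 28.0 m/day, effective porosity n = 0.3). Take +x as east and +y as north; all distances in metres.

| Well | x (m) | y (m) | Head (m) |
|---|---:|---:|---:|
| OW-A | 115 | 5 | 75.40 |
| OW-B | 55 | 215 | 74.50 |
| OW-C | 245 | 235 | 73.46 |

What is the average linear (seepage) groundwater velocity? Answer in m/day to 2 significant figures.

With h = a·x + b·y + c and OW-A as origin, the differences give:
  (-60)·a + 210·b = -0.90
  130·a + 230·b = -1.94
Eliminate b (×230 and ×210, subtract): -41100·a = 200.400 → a = ∂h/∂x = -0.004876
Back-substitute: b = ∂h/∂y = -0.005679.
|∇h| = √(-0.004876² + -0.005679²) = 0.007485
Seepage velocity v = K·i/n = 28.0 × 0.007485 / 0.3 = 0.6986 m/day.

0.70 m/day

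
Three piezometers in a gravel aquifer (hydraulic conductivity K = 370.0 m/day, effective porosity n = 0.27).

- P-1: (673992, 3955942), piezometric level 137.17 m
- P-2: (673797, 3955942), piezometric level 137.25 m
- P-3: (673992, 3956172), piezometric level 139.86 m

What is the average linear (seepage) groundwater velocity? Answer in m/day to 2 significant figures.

16 m/day

∂h/∂x = (137.25 − 137.17) / (673797 − 673992) = -0.0004103
∂h/∂y = (139.86 − 137.17) / (3956172 − 3955942) = +0.01170
|∇h| = √(-0.0004103² + 0.01170²) = 0.01171
Seepage velocity v = K·i/n = 370.0 × 0.01171 / 0.27 = 16.05 m/day.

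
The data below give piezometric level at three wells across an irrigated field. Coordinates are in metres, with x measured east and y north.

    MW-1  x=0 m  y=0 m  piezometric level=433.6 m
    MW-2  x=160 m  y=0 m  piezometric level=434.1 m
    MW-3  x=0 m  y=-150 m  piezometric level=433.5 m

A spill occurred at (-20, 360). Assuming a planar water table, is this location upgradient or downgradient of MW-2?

∂h/∂x = (434.1 − 433.6) / (160 − 0) = +0.003125
∂h/∂y = (433.5 − 433.6) / (-150 − 0) = +0.0006667
Head at (-20, 360) = 433.6 + (+0.003125)·(-20) + (+0.0006667)·(360) = 433.78 m.
That is lower than the 434.1 m at MW-2, so the point is downgradient.

downgradient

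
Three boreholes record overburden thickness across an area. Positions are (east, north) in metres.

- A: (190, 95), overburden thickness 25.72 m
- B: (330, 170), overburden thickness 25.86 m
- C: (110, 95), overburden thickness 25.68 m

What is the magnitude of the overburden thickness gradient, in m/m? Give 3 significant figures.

Taking A as reference: B−A = (140, 75, +0.14); C−A = (-80, 0, -0.04).
Solve a·Δx + b·Δy = Δd: det = 140·0 − (-80)·75 = 6000.
∂d/∂x = [(+0.14)·0 − (-0.04)·75] / 6000 = +0.0005000
∂d/∂y = [140·(-0.04) − (-80)·(+0.14)] / 6000 = +0.0009333
|∇f| = √(0.0005000² + 0.0009333²) = 0.001059 m/m

0.00106 m/m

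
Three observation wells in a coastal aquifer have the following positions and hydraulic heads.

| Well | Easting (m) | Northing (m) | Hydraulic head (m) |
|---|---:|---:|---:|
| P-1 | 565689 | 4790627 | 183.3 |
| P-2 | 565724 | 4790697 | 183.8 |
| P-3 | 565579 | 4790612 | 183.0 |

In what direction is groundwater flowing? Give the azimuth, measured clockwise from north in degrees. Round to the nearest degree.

197°

Three-point gradient (reference P-1): Δ to P-2 = (35, 70, +0.5), Δ to P-3 = (-110, -15, -0.3).
∂h/∂x = +0.001882, ∂h/∂y = +0.006202 (det = 7175).
Flow direction (−∇h) has components (-0.001882 E, -0.006202 N).
Azimuth = atan2(E, N) = atan2(-0.001882, -0.006202) = 196.9° ≈ 197°.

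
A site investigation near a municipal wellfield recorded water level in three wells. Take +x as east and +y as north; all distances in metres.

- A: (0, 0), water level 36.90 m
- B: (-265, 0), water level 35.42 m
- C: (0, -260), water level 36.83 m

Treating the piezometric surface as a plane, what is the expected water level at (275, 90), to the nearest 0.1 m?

∂h/∂x = (35.42 − 36.90) / (-265 − 0) = +0.005585
∂h/∂y = (36.83 − 36.90) / (-260 − 0) = +0.0002692
h(275, 90) = 36.90 + (+0.005585)·(275) + (+0.0002692)·(90) = 36.90 +1.536 +0.024 = 38.460 m.

38.5 m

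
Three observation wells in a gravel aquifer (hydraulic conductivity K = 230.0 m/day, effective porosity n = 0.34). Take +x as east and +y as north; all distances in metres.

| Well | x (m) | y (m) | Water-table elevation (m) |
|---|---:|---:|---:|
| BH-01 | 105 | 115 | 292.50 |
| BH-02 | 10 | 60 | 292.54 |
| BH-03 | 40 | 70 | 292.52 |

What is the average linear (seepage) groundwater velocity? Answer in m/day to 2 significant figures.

Taking BH-01 as reference: BH-02−BH-01 = (-95, -55, +0.04); BH-03−BH-01 = (-65, -45, +0.02).
Solve a·Δx + b·Δy = Δh: det = (-95)·(-45) − (-65)·(-55) = 700.
∂h/∂x = [(+0.04)·(-45) − (+0.02)·(-55)] / 700 = -0.001000
∂h/∂y = [(-95)·(+0.02) − (-65)·(+0.04)] / 700 = +0.001000
|∇h| = √(-0.001000² + 0.001000²) = 0.001414
Seepage velocity v = K·i/n = 230.0 × 0.001414 / 0.34 = 0.9565 m/day.

0.96 m/day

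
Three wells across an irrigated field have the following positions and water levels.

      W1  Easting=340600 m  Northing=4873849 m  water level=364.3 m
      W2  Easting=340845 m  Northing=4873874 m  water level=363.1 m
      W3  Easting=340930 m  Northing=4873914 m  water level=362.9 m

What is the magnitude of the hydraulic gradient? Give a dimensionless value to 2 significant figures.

0.0089

Three-point gradient (reference W1): Δ to W2 = (245, 25, -1.2), Δ to W3 = (330, 65, -1.4).
∂h/∂x = -0.005603, ∂h/∂y = +0.006906 (det = 7675).
|∇h| = √(-0.005603² + 0.006906²) = 0.008893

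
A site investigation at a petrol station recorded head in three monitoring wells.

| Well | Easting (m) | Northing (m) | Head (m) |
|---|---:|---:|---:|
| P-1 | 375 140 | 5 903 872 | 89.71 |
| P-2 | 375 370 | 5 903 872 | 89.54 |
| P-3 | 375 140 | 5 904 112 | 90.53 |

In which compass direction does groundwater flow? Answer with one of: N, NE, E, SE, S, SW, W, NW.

S

∂h/∂x = (89.54 − 89.71) / (375370 − 375140) = -0.0007391
∂h/∂y = (90.53 − 89.71) / (5904112 − 5903872) = +0.003417
Flow = −∇h = (+0.0007391 east, -0.003417 north), which points south.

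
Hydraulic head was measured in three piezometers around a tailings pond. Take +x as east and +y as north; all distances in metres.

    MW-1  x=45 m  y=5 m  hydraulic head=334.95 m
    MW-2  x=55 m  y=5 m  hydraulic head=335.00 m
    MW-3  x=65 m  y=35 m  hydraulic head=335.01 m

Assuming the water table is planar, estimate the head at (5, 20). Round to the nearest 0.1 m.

With h = a·x + b·y + c and MW-1 as origin, the differences give:
  10·a + 0·b = +0.05
  20·a + 30·b = +0.06
Eliminate b (×30 and ×0, subtract): 300·a = 1.500 → a = ∂h/∂x = +0.005000
Back-substitute: b = ∂h/∂y = -0.001333.
h(5, 20) = 334.95 + (+0.005000)·(-40) + (-0.001333)·(15) = 334.95 -0.200 -0.020 = 334.730 m.

334.7 m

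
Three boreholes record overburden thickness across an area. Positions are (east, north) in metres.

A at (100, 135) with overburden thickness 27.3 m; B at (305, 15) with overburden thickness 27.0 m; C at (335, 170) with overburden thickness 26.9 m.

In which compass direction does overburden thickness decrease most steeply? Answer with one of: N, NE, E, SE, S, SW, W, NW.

Three-point gradient (reference A): Δ to B = (205, -120, -0.3), Δ to C = (235, 35, -0.4).
∂d/∂x = -0.001654, ∂d/∂y = -0.0003251 (det = 35375).
Steepest decrease is along −∇f = (+0.001654 E, +0.0003251 N) → east.

E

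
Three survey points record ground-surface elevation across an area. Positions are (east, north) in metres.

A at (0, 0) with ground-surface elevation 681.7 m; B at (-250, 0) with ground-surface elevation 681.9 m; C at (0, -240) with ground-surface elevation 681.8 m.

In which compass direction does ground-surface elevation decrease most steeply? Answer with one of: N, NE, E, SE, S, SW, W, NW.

NE

∂z/∂x = (681.9 − 681.7) / (-250 − 0) = -0.0008000
∂z/∂y = (681.8 − 681.7) / (-240 − 0) = -0.0004167
Steepest decrease is along −∇f = (+0.0008000 E, +0.0004167 N) → northeast.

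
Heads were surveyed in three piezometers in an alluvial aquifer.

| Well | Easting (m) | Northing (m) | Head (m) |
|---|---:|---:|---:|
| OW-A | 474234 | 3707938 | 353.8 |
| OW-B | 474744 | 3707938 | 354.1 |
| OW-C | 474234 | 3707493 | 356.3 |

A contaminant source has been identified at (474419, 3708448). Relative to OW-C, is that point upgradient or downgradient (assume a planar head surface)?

∂h/∂x = (354.1 − 353.8) / (474744 − 474234) = +0.0005882
∂h/∂y = (356.3 − 353.8) / (3707493 − 3707938) = -0.005618
Head at (474419, 3708448) = 353.8 + (+0.0005882)·(185) + (-0.005618)·(510) = 351.04 m.
That is lower than the 356.3 m at OW-C, so the point is downgradient.

downgradient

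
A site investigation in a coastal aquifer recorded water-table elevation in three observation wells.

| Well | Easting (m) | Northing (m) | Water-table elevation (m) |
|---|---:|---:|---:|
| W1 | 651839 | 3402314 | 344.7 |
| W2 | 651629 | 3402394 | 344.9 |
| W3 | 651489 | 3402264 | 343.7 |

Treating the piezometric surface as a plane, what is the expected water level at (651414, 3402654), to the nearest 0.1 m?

346.4 m

Differences from W1: to W2 (Δx, Δy, Δh) = (-210, 80, +0.2); to W3 = (-350, -50, -1.0).
Determinant of the coordinate differences = (-210)·(-50) − (-350)·80 = 38500.
∂h/∂x = [(+0.2)·(-50) − (-1.0)·80] / 38500 = +0.001818
∂h/∂y = [(-210)·(-1.0) − (-350)·(+0.2)] / 38500 = +0.007273
h(651414, 3402654) = 344.7 + (+0.001818)·(-425) + (+0.007273)·(340) = 344.7 -0.773 +2.473 = 346.400 m.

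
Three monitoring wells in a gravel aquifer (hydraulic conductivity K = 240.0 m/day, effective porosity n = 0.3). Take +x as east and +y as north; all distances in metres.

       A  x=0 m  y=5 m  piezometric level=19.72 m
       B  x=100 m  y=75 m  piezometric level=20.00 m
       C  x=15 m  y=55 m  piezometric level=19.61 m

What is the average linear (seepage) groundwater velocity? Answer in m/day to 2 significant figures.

With h = a·x + b·y + c and A as origin, the differences give:
  100·a + 70·b = +0.28
  15·a + 50·b = -0.11
Eliminate b (×50 and ×70, subtract): 3950·a = 21.700 → a = ∂h/∂x = +0.005494
Back-substitute: b = ∂h/∂y = -0.003848.
|∇h| = √(0.005494² + -0.003848²) = 0.006708
Seepage velocity v = K·i/n = 240.0 × 0.006708 / 0.3 = 5.366 m/day.

5.4 m/day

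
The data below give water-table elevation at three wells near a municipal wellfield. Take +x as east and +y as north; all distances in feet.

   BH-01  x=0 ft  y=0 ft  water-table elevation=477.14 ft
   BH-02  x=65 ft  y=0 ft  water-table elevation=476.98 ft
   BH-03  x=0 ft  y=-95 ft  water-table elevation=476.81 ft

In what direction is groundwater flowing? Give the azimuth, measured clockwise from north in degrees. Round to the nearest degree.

∂h/∂x = (476.98 − 477.14) / (65 − 0) = -0.002462
∂h/∂y = (476.81 − 477.14) / (-95 − 0) = +0.003474
Flow direction (−∇h) has components (+0.002462 E, -0.003474 N).
Azimuth = atan2(E, N) = atan2(+0.002462, -0.003474) = 144.7° ≈ 145°.

145°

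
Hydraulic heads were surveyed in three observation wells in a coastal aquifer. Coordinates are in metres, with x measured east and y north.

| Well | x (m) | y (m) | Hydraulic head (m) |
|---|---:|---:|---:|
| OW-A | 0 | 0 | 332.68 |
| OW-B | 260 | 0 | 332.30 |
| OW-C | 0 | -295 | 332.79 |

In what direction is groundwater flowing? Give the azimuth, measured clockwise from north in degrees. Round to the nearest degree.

076°

∂h/∂x = (332.30 − 332.68) / (260 − 0) = -0.001462
∂h/∂y = (332.79 − 332.68) / (-295 − 0) = -0.0003729
Flow direction (−∇h) has components (+0.001462 E, +0.0003729 N).
Azimuth = atan2(E, N) = atan2(+0.001462, +0.0003729) = 75.7° ≈ 076°.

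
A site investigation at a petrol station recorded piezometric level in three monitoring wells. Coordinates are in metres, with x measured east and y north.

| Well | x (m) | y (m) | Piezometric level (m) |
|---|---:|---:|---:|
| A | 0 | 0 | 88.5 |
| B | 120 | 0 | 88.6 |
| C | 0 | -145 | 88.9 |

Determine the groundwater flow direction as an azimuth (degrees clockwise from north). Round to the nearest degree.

343°

∂h/∂x = (88.6 − 88.5) / (120 − 0) = +0.0008333
∂h/∂y = (88.9 − 88.5) / (-145 − 0) = -0.002759
Flow direction (−∇h) has components (-0.0008333 E, +0.002759 N).
Azimuth = atan2(E, N) = atan2(-0.0008333, +0.002759) = 343.2° ≈ 343°.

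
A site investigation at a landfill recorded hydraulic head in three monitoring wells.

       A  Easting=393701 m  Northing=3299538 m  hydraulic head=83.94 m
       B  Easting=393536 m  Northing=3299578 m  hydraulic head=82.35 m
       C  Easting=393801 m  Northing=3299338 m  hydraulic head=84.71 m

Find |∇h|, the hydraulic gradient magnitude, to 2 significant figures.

Differences from A: to B (Δx, Δy, Δh) = (-165, 40, -1.59); to C = (100, -200, +0.77).
Determinant of the coordinate differences = (-165)·(-200) − 100·40 = 29000.
∂h/∂x = [(-1.59)·(-200) − (+0.77)·40] / 29000 = +0.009903
∂h/∂y = [(-165)·(+0.77) − 100·(-1.59)] / 29000 = +0.001102
|∇h| = √(0.009903² + 0.001102²) = 0.009964

0.0100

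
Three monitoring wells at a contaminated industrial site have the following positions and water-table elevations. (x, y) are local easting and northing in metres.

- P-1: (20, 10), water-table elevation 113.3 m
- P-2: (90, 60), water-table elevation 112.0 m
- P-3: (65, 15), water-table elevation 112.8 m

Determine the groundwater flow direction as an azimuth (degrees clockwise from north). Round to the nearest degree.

038°

Differences from P-1: to P-2 (Δx, Δy, Δh) = (70, 50, -1.3); to P-3 = (45, 5, -0.5).
Solve a·Δx + b·Δy = Δh: det = 70·5 − 45·50 = -1900.
∂h/∂x = [(-1.3)·5 − (-0.5)·50] / -1900 = -0.009737
∂h/∂y = [70·(-0.5) − 45·(-1.3)] / -1900 = -0.01237
Flow direction (−∇h) has components (+0.009737 E, +0.01237 N).
Azimuth = atan2(E, N) = atan2(+0.009737, +0.01237) = 38.2° ≈ 038°.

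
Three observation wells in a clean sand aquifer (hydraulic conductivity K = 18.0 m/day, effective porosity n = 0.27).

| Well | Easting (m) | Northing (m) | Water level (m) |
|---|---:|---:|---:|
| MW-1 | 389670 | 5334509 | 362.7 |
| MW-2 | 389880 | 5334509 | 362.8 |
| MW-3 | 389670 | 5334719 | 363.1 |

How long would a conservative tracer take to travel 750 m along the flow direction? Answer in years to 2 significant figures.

16 years

∂h/∂x = (362.8 − 362.7) / (389880 − 389670) = +0.0004762
∂h/∂y = (363.1 − 362.7) / (5334719 − 5334509) = +0.001905
|∇h| = √(0.0004762² + 0.001905²) = 0.001964
Seepage velocity v = K·i/n = 18.0 × 0.001964 / 0.27 = 0.1309 m/day.
t = 750 / 0.1309 = 5730 days = 15.7 years.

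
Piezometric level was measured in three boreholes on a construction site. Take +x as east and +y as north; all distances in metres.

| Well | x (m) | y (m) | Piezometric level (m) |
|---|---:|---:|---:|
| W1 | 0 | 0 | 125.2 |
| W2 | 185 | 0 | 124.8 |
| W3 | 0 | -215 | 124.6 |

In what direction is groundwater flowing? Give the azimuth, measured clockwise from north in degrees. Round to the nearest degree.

142°

∂h/∂x = (124.8 − 125.2) / (185 − 0) = -0.002162
∂h/∂y = (124.6 − 125.2) / (-215 − 0) = +0.002791
Flow direction (−∇h) has components (+0.002162 E, -0.002791 N).
Azimuth = atan2(E, N) = atan2(+0.002162, -0.002791) = 142.2° ≈ 142°.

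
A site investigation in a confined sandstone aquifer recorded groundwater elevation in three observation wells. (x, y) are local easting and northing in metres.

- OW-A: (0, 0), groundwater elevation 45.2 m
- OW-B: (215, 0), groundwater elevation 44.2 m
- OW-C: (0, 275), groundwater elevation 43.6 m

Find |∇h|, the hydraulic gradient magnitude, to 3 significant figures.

0.00745

∂h/∂x = (44.2 − 45.2) / (215 − 0) = -0.004651
∂h/∂y = (43.6 − 45.2) / (275 − 0) = -0.005818
|∇h| = √(-0.004651² + -0.005818²) = 0.007449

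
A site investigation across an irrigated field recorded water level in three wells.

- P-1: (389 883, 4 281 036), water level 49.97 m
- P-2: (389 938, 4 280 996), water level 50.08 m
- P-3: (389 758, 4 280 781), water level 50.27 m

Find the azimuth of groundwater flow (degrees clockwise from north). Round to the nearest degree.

332°

With h = a·x + b·y + c and P-1 as origin, the differences give:
  55·a + (-40)·b = +0.11
  (-125)·a + (-255)·b = +0.30
Eliminate b (×(-255) and ×(-40), subtract): -19025·a = -16.050 → a = ∂h/∂x = +0.0008436
Back-substitute: b = ∂h/∂y = -0.001590.
Flow direction (−∇h) has components (-0.0008436 E, +0.001590 N).
Azimuth = atan2(E, N) = atan2(-0.0008436, +0.001590) = 332.1° ≈ 332°.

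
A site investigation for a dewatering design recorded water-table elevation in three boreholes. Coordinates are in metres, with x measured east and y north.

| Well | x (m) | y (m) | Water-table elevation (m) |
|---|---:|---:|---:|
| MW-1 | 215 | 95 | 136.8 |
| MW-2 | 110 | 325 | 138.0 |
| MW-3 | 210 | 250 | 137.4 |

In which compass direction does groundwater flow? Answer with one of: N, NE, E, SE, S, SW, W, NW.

SE

With h = a·x + b·y + c and MW-1 as origin, the differences give:
  (-105)·a + 230·b = +1.2
  (-5)·a + 155·b = +0.6
Eliminate b (×155 and ×230, subtract): -15125·a = 48.00 → a = ∂h/∂x = -0.003174
Back-substitute: b = ∂h/∂y = +0.003769.
Flow = −∇h = (+0.003174 east, -0.003769 north), which points southeast.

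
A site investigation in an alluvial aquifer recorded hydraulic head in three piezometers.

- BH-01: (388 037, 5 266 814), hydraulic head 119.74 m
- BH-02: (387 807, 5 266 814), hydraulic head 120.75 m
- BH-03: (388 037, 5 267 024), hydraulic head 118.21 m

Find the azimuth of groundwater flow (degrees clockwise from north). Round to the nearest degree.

∂h/∂x = (120.75 − 119.74) / (387807 − 388037) = -0.004391
∂h/∂y = (118.21 − 119.74) / (5267024 − 5266814) = -0.007286
Flow direction (−∇h) has components (+0.004391 E, +0.007286 N).
Azimuth = atan2(E, N) = atan2(+0.004391, +0.007286) = 31.1° ≈ 031°.

031°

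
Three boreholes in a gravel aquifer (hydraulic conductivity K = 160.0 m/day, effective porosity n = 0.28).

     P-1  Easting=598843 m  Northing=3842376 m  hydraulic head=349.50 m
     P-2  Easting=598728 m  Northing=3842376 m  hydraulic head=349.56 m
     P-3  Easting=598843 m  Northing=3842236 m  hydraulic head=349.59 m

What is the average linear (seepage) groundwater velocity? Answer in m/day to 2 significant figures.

∂h/∂x = (349.56 − 349.50) / (598728 − 598843) = -0.0005217
∂h/∂y = (349.59 − 349.50) / (3842236 − 3842376) = -0.0006429
|∇h| = √(-0.0005217² + -0.0006429²) = 0.0008279
Seepage velocity v = K·i/n = 160.0 × 0.0008279 / 0.28 = 0.4731 m/day.

0.47 m/day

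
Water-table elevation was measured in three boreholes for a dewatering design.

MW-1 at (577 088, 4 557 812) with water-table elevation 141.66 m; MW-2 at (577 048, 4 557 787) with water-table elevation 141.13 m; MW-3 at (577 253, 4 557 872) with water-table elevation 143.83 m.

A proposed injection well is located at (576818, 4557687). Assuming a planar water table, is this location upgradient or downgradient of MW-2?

Taking MW-1 as reference: MW-2−MW-1 = (-40, -25, -0.53); MW-3−MW-1 = (165, 60, +2.17).
Solve a·Δx + b·Δy = Δh: det = (-40)·60 − 165·(-25) = 1725.
∂h/∂x = [(-0.53)·60 − (+2.17)·(-25)] / 1725 = +0.01301
∂h/∂y = [(-40)·(+2.17) − 165·(-0.53)] / 1725 = +0.0003768
Head at (576818, 4557687) = 141.66 + (+0.01301)·(-270) + (+0.0003768)·(-125) = 138.10 m.
That is lower than the 141.13 m at MW-2, so the point is downgradient.

downgradient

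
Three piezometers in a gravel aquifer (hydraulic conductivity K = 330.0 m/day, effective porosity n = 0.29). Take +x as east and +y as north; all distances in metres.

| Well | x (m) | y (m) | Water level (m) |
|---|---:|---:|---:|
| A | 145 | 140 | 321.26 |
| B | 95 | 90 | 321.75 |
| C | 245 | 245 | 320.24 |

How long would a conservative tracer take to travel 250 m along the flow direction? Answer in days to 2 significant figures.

Three-point gradient (reference A): Δ to B = (-50, -50, +0.49), Δ to C = (100, 105, -1.02).
∂h/∂x = -0.001800, ∂h/∂y = -0.008000 (det = -250).
|∇h| = √(-0.001800² + -0.008000²) = 0.0082
Seepage velocity v = K·i/n = 330.0 × 0.0082 / 0.29 = 9.331 m/day.
t = 250 / 9.331 = 26.79 days.

27 days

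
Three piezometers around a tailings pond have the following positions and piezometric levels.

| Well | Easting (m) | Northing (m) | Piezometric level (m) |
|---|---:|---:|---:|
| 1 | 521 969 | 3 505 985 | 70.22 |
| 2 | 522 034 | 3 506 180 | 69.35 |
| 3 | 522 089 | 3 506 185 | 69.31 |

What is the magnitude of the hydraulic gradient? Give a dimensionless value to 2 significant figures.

0.0044

Three-point gradient (reference 1): Δ to 2 = (65, 195, -0.87), Δ to 3 = (120, 200, -0.91).
∂h/∂x = -0.0003317, ∂h/∂y = -0.004351 (det = -10400).
|∇h| = √(-0.0003317² + -0.004351²) = 0.004364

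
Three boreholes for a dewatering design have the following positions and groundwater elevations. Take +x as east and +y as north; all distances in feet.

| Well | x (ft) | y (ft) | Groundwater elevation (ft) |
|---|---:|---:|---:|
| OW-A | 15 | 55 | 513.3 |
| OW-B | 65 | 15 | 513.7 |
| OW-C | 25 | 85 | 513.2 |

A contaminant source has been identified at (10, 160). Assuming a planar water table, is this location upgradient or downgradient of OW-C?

With h = a·x + b·y + c and OW-A as origin, the differences give:
  50·a + (-40)·b = +0.4
  10·a + 30·b = -0.1
Eliminate b (×30 and ×(-40), subtract): 1900·a = 8.00 → a = ∂h/∂x = +0.004211
Back-substitute: b = ∂h/∂y = -0.004737.
Head at (10, 160) = 513.3 + (+0.004211)·(-5) + (-0.004737)·(105) = 512.78 ft.
That is lower than the 513.2 ft at OW-C, so the point is downgradient.

downgradient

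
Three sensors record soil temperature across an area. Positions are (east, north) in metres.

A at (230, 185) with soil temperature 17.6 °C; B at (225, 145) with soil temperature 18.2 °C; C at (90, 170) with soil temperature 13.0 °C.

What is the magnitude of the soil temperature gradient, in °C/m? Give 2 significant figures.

0.040 °C/m

Taking A as reference: B−A = (-5, -40, +0.6); C−A = (-140, -15, -4.6).
Solve a·Δx + b·Δy = ΔT: det = (-5)·(-15) − (-140)·(-40) = -5525.
∂T/∂x = [(+0.6)·(-15) − (-4.6)·(-40)] / -5525 = +0.03493
∂T/∂y = [(-5)·(-4.6) − (-140)·(+0.6)] / -5525 = -0.01937
|∇f| = √(0.03493² + -0.01937²) = 0.03994 °C/m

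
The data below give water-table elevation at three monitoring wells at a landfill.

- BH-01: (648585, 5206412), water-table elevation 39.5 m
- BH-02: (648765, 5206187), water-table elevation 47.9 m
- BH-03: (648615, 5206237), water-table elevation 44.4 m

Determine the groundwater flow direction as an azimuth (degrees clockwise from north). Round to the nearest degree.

Differences from BH-01: to BH-02 (Δx, Δy, Δh) = (180, -225, +8.4); to BH-03 = (30, -175, +4.9).
Determinant of the coordinate differences = 180·(-175) − 30·(-225) = -24750.
∂h/∂x = [(+8.4)·(-175) − (+4.9)·(-225)] / -24750 = +0.01485
∂h/∂y = [180·(+4.9) − 30·(+8.4)] / -24750 = -0.02545
Flow direction (−∇h) has components (-0.01485 E, +0.02545 N).
Azimuth = atan2(E, N) = atan2(-0.01485, +0.02545) = 329.7° ≈ 330°.

330°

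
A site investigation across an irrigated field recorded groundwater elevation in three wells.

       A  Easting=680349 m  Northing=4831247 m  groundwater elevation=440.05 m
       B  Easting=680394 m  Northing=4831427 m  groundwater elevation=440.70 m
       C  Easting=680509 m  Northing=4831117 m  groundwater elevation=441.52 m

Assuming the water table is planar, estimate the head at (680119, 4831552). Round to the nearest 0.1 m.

Taking A as reference: B−A = (45, 180, +0.65); C−A = (160, -130, +1.47).
Determinant of the coordinate differences = 45·(-130) − 160·180 = -34650.
∂h/∂x = [(+0.65)·(-130) − (+1.47)·180] / -34650 = +0.01008
∂h/∂y = [45·(+1.47) − 160·(+0.65)] / -34650 = +0.001092
h(680119, 4831552) = 440.05 + (+0.01008)·(-230) + (+0.001092)·(305) = 440.05 -2.317 +0.333 = 438.066 m.

438.1 m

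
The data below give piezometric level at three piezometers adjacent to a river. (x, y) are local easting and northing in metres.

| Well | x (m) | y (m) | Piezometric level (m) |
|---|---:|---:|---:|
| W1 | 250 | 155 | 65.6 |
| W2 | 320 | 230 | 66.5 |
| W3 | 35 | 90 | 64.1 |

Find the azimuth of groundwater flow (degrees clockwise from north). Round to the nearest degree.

211°

Three-point gradient (reference W1): Δ to W2 = (70, 75, +0.9), Δ to W3 = (-215, -65, -1.5).
∂h/∂x = +0.004665, ∂h/∂y = +0.007646 (det = 11575).
Flow direction (−∇h) has components (-0.004665 E, -0.007646 N).
Azimuth = atan2(E, N) = atan2(-0.004665, -0.007646) = 211.4° ≈ 211°.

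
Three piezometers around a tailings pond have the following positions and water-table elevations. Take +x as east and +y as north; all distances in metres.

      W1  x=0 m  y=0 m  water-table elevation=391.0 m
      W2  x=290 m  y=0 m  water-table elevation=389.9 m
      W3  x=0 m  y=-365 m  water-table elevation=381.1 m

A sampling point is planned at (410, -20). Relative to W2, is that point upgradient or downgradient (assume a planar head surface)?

downgradient

∂h/∂x = (389.9 − 391.0) / (290 − 0) = -0.003793
∂h/∂y = (381.1 − 391.0) / (-365 − 0) = +0.02712
Head at (410, -20) = 391.0 + (-0.003793)·(410) + (+0.02712)·(-20) = 388.90 m.
That is lower than the 389.9 m at W2, so the point is downgradient.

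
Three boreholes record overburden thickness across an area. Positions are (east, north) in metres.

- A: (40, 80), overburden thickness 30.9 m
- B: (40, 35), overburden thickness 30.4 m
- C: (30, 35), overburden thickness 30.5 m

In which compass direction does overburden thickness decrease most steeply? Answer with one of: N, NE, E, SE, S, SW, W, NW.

SE

Differences from A: to B (Δx, Δy, Δh) = (0, -45, -0.5); to C = (-10, -45, -0.4).
Determinant of the coordinate differences = 0·(-45) − (-10)·(-45) = -450.
∂d/∂x = [(-0.5)·(-45) − (-0.4)·(-45)] / -450 = -0.01000
∂d/∂y = [0·(-0.4) − (-10)·(-0.5)] / -450 = +0.01111
Steepest decrease is along −∇f = (+0.01000 E, -0.01111 N) → southeast.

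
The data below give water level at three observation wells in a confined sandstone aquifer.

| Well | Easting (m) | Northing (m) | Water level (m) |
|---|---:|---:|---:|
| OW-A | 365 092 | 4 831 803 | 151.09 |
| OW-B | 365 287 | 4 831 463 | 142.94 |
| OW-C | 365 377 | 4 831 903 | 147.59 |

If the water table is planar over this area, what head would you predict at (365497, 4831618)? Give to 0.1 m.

Taking OW-A as reference: OW-B−OW-A = (195, -340, -8.15); OW-C−OW-A = (285, 100, -3.50).
Determinant of the coordinate differences = 195·100 − 285·(-340) = 116400.
∂h/∂x = [(-8.15)·100 − (-3.50)·(-340)] / 116400 = -0.01723
∂h/∂y = [195·(-3.50) − 285·(-8.15)] / 116400 = +0.01409
h(365497, 4831618) = 151.09 + (-0.01723)·(405) + (+0.01409)·(-185) = 151.09 -6.976 -2.607 = 141.507 m.

141.5 m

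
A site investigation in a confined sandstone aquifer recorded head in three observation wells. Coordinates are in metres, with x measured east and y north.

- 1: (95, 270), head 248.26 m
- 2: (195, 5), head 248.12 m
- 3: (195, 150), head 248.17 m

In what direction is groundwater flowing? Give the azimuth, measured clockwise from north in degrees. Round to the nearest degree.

With h = a·x + b·y + c and 1 as origin, the differences give:
  100·a + (-265)·b = -0.14
  100·a + (-120)·b = -0.09
Eliminate b (×(-120) and ×(-265), subtract): 14500·a = -7.050 → a = ∂h/∂x = -0.0004862
Back-substitute: b = ∂h/∂y = +0.0003448.
Flow direction (−∇h) has components (+0.0004862 E, -0.0003448 N).
Azimuth = atan2(E, N) = atan2(+0.0004862, -0.0003448) = 125.3° ≈ 125°.

125°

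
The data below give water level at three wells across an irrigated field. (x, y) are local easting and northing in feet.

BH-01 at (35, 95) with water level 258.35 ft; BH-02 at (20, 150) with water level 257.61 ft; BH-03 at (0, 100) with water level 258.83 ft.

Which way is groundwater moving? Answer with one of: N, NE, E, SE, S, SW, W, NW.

NE

Differences from BH-01: to BH-02 (Δx, Δy, Δh) = (-15, 55, -0.74); to BH-03 = (-35, 5, +0.48).
Solve a·Δx + b·Δy = Δh: det = (-15)·5 − (-35)·55 = 1850.
∂h/∂x = [(-0.74)·5 − (+0.48)·55] / 1850 = -0.01627
∂h/∂y = [(-15)·(+0.48) − (-35)·(-0.74)] / 1850 = -0.01789
Flow = −∇h = (+0.01627 east, +0.01789 north), which points northeast.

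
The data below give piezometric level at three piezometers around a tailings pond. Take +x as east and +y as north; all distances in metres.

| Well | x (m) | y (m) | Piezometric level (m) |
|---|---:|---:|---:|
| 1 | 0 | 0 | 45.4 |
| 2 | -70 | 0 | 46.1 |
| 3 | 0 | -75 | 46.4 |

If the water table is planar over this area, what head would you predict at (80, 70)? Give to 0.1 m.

43.7 m

∂h/∂x = (46.1 − 45.4) / (-70 − 0) = -0.01000
∂h/∂y = (46.4 − 45.4) / (-75 − 0) = -0.01333
h(80, 70) = 45.4 + (-0.01000)·(80) + (-0.01333)·(70) = 45.4 -0.800 -0.933 = 43.667 m.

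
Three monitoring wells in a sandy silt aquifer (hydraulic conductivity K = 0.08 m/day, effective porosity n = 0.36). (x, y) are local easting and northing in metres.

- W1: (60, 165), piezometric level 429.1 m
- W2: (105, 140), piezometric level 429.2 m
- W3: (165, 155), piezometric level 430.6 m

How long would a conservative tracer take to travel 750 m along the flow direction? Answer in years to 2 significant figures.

300 years

Differences from W1: to W2 (Δx, Δy, Δh) = (45, -25, +0.1); to W3 = (105, -10, +1.5).
Determinant of the coordinate differences = 45·(-10) − 105·(-25) = 2175.
∂h/∂x = [(+0.1)·(-10) − (+1.5)·(-25)] / 2175 = +0.01678
∂h/∂y = [45·(+1.5) − 105·(+0.1)] / 2175 = +0.02621
|∇h| = √(0.01678² + 0.02621²) = 0.03112
Seepage velocity v = K·i/n = 0.08 × 0.03112 / 0.36 = 0.006916 m/day.
t = 750 / 0.006916 = 1.084e+05 days = 297 years.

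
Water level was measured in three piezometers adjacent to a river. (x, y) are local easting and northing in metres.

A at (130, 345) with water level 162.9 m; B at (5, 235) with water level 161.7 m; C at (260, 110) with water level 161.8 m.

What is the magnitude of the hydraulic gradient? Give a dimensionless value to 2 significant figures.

Three-point gradient (reference A): Δ to B = (-125, -110, -1.2), Δ to C = (130, -235, -1.1).
∂h/∂x = +0.003686, ∂h/∂y = +0.006720 (det = 43675).
|∇h| = √(0.003686² + 0.006720²) = 0.007665

0.0077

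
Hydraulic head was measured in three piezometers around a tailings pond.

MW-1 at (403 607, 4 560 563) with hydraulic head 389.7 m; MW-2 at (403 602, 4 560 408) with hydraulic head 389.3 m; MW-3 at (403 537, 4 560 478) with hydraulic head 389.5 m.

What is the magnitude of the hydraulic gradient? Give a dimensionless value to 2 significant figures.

With h = a·x + b·y + c and MW-1 as origin, the differences give:
  (-5)·a + (-155)·b = -0.4
  (-70)·a + (-85)·b = -0.2
Eliminate b (×(-85) and ×(-155), subtract): -10425·a = 3.00 → a = ∂h/∂x = -0.0002878
Back-substitute: b = ∂h/∂y = +0.002590.
|∇h| = √(-0.0002878² + 0.002590²) = 0.002606

0.0026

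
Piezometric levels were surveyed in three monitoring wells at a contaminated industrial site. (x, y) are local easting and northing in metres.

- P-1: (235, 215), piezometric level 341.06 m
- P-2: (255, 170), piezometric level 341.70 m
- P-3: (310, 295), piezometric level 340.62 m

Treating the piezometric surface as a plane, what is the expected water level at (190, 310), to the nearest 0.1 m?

339.7 m

Differences from P-1: to P-2 (Δx, Δy, Δh) = (20, -45, +0.64); to P-3 = (75, 80, -0.44).
Determinant of the coordinate differences = 20·80 − 75·(-45) = 4975.
∂h/∂x = [(+0.64)·80 − (-0.44)·(-45)] / 4975 = +0.006312
∂h/∂y = [20·(-0.44) − 75·(+0.64)] / 4975 = -0.01142
h(190, 310) = 341.06 + (+0.006312)·(-45) + (-0.01142)·(95) = 341.06 -0.284 -1.085 = 339.691 m.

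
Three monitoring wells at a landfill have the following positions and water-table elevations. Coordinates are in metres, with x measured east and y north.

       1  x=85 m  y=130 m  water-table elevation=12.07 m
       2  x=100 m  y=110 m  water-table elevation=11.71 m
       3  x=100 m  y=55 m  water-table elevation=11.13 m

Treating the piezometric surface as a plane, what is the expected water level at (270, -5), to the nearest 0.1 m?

8.8 m

With h = a·x + b·y + c and 1 as origin, the differences give:
  15·a + (-20)·b = -0.36
  15·a + (-75)·b = -0.94
Eliminate b (×(-75) and ×(-20), subtract): -825·a = 8.200 → a = ∂h/∂x = -0.009939
Back-substitute: b = ∂h/∂y = +0.01055.
h(270, -5) = 12.07 + (-0.009939)·(185) + (+0.01055)·(-135) = 12.07 -1.839 -1.424 = 8.808 m.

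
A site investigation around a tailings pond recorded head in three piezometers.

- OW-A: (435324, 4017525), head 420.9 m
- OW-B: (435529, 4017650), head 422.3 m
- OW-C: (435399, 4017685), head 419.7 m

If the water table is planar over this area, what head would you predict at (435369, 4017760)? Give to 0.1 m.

Taking OW-A as reference: OW-B−OW-A = (205, 125, +1.4); OW-C−OW-A = (75, 160, -1.2).
Solve a·Δx + b·Δy = Δh: det = 205·160 − 75·125 = 23425.
∂h/∂x = [(+1.4)·160 − (-1.2)·125] / 23425 = +0.01597
∂h/∂y = [205·(-1.2) − 75·(+1.4)] / 23425 = -0.01498
h(435369, 4017760) = 420.9 + (+0.01597)·(45) + (-0.01498)·(235) = 420.9 +0.718 -3.521 = 418.097 m.

418.1 m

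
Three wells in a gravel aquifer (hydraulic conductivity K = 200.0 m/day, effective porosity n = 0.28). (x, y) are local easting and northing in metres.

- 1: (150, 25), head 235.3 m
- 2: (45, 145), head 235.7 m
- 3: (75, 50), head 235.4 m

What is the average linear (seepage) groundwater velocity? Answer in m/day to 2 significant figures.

With h = a·x + b·y + c and 1 as origin, the differences give:
  (-105)·a + 120·b = +0.4
  (-75)·a + 25·b = +0.1
Eliminate b (×25 and ×120, subtract): 6375·a = -2.00 → a = ∂h/∂x = -0.0003137
Back-substitute: b = ∂h/∂y = +0.003059.
|∇h| = √(-0.0003137² + 0.003059²) = 0.003075
Seepage velocity v = K·i/n = 200.0 × 0.003075 / 0.28 = 2.196 m/day.

2.2 m/day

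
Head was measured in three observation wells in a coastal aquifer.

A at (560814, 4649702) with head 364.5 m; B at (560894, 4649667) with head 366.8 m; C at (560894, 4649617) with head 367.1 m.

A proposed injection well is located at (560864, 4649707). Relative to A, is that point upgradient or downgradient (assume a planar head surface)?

upgradient

With h = a·x + b·y + c and A as origin, the differences give:
  80·a + (-35)·b = +2.3
  80·a + (-85)·b = +2.6
Eliminate b (×(-85) and ×(-35), subtract): -4000·a = -104.50 → a = ∂h/∂x = +0.02613
Back-substitute: b = ∂h/∂y = -0.006000.
Head at (560864, 4649707) = 364.5 + (+0.02613)·(50) + (-0.006000)·(5) = 365.78 m.
That is higher than the 364.5 m at A, so the point is upgradient.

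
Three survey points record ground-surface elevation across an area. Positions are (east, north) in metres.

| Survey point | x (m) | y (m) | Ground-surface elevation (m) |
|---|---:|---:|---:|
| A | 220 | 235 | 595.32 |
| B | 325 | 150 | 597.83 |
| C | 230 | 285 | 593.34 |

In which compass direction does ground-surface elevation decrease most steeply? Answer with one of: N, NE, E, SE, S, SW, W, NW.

N

Taking A as reference: B−A = (105, -85, +2.51); C−A = (10, 50, -1.98).
Determinant of the coordinate differences = 105·50 − 10·(-85) = 6100.
∂z/∂x = [(+2.51)·50 − (-1.98)·(-85)] / 6100 = -0.007016
∂z/∂y = [105·(-1.98) − 10·(+2.51)] / 6100 = -0.03820
Steepest decrease is along −∇f = (+0.007016 E, +0.03820 N) → north.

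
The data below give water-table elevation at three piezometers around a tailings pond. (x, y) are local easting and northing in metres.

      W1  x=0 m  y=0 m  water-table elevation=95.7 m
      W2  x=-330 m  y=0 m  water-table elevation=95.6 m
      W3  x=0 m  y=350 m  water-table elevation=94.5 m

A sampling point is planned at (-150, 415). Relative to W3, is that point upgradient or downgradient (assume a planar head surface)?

∂h/∂x = (95.6 − 95.7) / (-330 − 0) = +0.0003030
∂h/∂y = (94.5 − 95.7) / (350 − 0) = -0.003429
Head at (-150, 415) = 95.7 + (+0.0003030)·(-150) + (-0.003429)·(415) = 94.23 m.
That is lower than the 94.5 m at W3, so the point is downgradient.

downgradient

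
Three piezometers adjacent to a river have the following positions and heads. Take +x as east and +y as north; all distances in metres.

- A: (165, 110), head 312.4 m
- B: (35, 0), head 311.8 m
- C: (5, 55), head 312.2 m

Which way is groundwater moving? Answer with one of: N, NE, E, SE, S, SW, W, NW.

S

Differences from A: to B (Δx, Δy, Δh) = (-130, -110, -0.6); to C = (-160, -55, -0.2).
Determinant of the coordinate differences = (-130)·(-55) − (-160)·(-110) = -10450.
∂h/∂x = [(-0.6)·(-55) − (-0.2)·(-110)] / -10450 = -0.001053
∂h/∂y = [(-130)·(-0.2) − (-160)·(-0.6)] / -10450 = +0.006699
Flow = −∇h = (+0.001053 east, -0.006699 north), which points south.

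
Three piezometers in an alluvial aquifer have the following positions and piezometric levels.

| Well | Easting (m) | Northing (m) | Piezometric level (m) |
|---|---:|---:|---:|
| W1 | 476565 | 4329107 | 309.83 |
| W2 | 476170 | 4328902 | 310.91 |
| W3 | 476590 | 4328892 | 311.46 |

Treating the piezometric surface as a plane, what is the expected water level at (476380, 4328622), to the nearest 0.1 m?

Differences from W1: to W2 (Δx, Δy, Δh) = (-395, -205, +1.08); to W3 = (25, -215, +1.63).
Determinant of the coordinate differences = (-395)·(-215) − 25·(-205) = 90050.
∂h/∂x = [(+1.08)·(-215) − (+1.63)·(-205)] / 90050 = +0.001132
∂h/∂y = [(-395)·(+1.63) − 25·(+1.08)] / 90050 = -0.007450
h(476380, 4328622) = 309.83 + (+0.001132)·(-185) + (-0.007450)·(-485) = 309.83 -0.209 +3.613 = 313.234 m.

313.2 m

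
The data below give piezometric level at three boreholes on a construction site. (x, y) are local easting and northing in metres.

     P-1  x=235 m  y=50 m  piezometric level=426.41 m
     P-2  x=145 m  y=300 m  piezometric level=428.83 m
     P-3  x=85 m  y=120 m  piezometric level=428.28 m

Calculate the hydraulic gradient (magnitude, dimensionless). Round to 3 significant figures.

0.0114

Taking P-1 as reference: P-2−P-1 = (-90, 250, +2.42); P-3−P-1 = (-150, 70, +1.87).
Solve a·Δx + b·Δy = Δh: det = (-90)·70 − (-150)·250 = 31200.
∂h/∂x = [(+2.42)·70 − (+1.87)·250] / 31200 = -0.009554
∂h/∂y = [(-90)·(+1.87) − (-150)·(+2.42)] / 31200 = +0.006240
|∇h| = √(-0.009554² + 0.006240²) = 0.01141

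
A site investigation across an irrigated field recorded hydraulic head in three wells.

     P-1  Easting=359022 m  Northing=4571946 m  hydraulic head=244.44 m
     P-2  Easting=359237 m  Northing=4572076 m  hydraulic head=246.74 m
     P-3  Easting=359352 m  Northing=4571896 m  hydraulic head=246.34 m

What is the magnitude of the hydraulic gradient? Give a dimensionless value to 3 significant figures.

With h = a·x + b·y + c and P-1 as origin, the differences give:
  215·a + 130·b = +2.30
  330·a + (-50)·b = +1.90
Eliminate b (×(-50) and ×130, subtract): -53650·a = -362.000 → a = ∂h/∂x = +0.006747
Back-substitute: b = ∂h/∂y = +0.006533.
|∇h| = √(0.006747² + 0.006533²) = 0.009392

0.00939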